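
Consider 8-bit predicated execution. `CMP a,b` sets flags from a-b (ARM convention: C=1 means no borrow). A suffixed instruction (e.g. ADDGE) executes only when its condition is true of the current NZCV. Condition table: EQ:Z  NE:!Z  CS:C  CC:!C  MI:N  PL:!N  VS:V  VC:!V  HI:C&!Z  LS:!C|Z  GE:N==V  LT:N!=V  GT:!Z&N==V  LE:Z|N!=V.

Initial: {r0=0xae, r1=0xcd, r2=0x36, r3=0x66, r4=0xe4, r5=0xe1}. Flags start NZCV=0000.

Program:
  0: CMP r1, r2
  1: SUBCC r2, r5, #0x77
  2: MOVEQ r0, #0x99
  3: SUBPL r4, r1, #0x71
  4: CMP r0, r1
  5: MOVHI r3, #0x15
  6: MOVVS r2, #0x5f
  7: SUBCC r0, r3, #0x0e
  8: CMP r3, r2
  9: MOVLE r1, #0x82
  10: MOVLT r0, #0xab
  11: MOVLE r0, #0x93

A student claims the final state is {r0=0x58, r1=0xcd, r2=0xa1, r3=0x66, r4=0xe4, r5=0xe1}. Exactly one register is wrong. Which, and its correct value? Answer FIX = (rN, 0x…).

FIX = (r2, 0x36)

[0] flags=1010 → (cmp)
[1] flags=1010 CC?F → skip
[2] flags=1010 EQ?F → skip
[3] flags=1010 PL?F → skip
[4] flags=1000 → (cmp)
[5] flags=1000 HI?F → skip
[6] flags=1000 VS?F → skip
[7] flags=1000 CC?T → r0=0x58
[8] flags=0010 → (cmp)
[9] flags=0010 LE?F → skip
[10] flags=0010 LT?F → skip
[11] flags=0010 LE?F → skip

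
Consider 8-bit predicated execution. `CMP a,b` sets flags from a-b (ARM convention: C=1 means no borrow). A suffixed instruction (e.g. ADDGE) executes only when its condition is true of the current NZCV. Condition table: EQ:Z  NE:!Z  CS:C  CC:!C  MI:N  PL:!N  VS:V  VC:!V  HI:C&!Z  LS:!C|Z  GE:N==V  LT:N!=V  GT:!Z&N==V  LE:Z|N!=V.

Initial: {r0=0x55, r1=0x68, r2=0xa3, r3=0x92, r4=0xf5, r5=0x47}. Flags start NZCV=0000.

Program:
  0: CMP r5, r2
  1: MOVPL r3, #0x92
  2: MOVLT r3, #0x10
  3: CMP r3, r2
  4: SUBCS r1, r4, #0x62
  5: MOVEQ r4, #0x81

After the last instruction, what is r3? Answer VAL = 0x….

[0] flags=1001 → (cmp)
[1] flags=1001 PL?F → skip
[2] flags=1001 LT?F → skip
[3] flags=1000 → (cmp)
[4] flags=1000 CS?F → skip
[5] flags=1000 EQ?F → skip

VAL = 0x92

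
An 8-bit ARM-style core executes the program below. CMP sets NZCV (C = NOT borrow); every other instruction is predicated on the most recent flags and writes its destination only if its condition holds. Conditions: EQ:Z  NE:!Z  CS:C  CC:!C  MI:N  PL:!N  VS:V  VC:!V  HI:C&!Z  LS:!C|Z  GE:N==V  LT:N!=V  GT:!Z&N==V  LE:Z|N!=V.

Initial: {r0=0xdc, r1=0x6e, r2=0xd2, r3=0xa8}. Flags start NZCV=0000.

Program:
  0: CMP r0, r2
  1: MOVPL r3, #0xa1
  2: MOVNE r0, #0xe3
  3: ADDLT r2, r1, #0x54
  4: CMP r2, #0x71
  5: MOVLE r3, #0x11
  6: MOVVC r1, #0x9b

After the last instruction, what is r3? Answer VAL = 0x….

0: ✓ CMP  NZCV=0010
1: ✓ MOVPL  r3←0xa1
2: ✓ MOVNE  r0←0xe3
3: · ADDLT
4: ✓ CMP  NZCV=0011
5: ✓ MOVLE  r3←0x11
6: · MOVVC

VAL = 0x11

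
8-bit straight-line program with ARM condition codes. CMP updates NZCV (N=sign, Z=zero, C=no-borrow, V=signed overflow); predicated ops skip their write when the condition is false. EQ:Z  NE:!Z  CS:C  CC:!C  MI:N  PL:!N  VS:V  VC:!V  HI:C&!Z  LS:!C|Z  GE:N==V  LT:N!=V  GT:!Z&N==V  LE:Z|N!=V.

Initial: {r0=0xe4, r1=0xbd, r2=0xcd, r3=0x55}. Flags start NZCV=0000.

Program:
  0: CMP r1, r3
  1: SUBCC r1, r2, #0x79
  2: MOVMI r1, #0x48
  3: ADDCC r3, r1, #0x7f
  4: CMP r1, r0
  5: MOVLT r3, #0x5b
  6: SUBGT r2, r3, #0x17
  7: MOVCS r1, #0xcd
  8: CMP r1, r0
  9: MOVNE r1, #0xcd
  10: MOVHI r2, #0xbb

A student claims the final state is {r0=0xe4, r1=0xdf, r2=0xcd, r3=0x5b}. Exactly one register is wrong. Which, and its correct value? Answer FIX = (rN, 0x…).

FIX = (r1, 0xcd)

0: ✓ CMP  NZCV=0011
1: · SUBCC
2: · MOVMI
3: · ADDCC
4: ✓ CMP  NZCV=1000
5: ✓ MOVLT  r3←0x5b
6: · SUBGT
7: · MOVCS
8: ✓ CMP  NZCV=1000
9: ✓ MOVNE  r1←0xcd
10: · MOVHI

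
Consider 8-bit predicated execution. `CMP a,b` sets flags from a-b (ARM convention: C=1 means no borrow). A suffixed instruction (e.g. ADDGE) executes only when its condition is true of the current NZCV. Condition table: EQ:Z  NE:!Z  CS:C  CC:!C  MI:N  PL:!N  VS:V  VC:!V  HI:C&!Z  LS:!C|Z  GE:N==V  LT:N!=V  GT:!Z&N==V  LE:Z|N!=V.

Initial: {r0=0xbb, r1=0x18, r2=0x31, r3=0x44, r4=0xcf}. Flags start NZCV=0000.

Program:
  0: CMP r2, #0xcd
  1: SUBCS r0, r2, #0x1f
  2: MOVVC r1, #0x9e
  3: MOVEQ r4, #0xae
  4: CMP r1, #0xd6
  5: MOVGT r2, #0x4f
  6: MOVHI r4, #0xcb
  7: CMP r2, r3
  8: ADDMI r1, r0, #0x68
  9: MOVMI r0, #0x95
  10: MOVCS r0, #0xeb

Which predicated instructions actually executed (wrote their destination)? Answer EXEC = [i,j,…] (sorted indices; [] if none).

EXEC = [2,8,9]

0: ✓ CMP  NZCV=0000
1: · SUBCS
2: ✓ MOVVC  r1←0x9e
3: · MOVEQ
4: ✓ CMP  NZCV=1000
5: · MOVGT
6: · MOVHI
7: ✓ CMP  NZCV=1000
8: ✓ ADDMI  r1←0x23
9: ✓ MOVMI  r0←0x95
10: · MOVCS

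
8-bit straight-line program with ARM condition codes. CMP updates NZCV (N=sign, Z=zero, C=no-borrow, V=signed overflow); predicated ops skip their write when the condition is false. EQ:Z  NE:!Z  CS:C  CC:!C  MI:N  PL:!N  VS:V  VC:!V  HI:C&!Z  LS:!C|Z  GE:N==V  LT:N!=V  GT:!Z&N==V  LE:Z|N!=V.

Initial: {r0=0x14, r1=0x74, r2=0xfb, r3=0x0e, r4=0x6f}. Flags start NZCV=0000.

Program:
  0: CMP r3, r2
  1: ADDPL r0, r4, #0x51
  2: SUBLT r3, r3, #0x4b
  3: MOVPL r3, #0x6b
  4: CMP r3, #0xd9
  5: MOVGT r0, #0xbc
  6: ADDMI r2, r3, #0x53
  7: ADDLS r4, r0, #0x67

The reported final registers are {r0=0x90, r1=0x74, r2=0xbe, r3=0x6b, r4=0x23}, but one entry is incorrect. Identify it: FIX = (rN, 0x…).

[0] flags=0000 → (cmp)
[1] flags=0000 PL?T → r0=0xc0
[2] flags=0000 LT?F → skip
[3] flags=0000 PL?T → r3=0x6b
[4] flags=1001 → (cmp)
[5] flags=1001 GT?T → r0=0xbc
[6] flags=1001 MI?T → r2=0xbe
[7] flags=1001 LS?T → r4=0x23

FIX = (r0, 0xbc)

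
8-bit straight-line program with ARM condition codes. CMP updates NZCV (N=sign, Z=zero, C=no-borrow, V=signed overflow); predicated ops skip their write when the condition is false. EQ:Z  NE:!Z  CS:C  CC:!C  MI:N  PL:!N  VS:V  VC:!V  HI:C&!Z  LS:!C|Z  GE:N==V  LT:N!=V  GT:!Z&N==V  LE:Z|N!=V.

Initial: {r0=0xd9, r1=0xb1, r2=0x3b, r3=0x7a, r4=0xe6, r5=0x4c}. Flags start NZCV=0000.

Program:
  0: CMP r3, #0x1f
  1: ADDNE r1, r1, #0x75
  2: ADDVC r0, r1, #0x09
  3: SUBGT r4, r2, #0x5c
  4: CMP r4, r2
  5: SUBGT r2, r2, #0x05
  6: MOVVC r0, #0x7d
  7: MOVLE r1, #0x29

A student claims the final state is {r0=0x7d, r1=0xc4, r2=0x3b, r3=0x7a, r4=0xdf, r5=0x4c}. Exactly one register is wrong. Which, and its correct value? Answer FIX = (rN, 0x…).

FIX = (r1, 0x29)

0: ✓ CMP  NZCV=0010
1: ✓ ADDNE  r1←0x26
2: ✓ ADDVC  r0←0x2f
3: ✓ SUBGT  r4←0xdf
4: ✓ CMP  NZCV=1010
5: · SUBGT
6: ✓ MOVVC  r0←0x7d
7: ✓ MOVLE  r1←0x29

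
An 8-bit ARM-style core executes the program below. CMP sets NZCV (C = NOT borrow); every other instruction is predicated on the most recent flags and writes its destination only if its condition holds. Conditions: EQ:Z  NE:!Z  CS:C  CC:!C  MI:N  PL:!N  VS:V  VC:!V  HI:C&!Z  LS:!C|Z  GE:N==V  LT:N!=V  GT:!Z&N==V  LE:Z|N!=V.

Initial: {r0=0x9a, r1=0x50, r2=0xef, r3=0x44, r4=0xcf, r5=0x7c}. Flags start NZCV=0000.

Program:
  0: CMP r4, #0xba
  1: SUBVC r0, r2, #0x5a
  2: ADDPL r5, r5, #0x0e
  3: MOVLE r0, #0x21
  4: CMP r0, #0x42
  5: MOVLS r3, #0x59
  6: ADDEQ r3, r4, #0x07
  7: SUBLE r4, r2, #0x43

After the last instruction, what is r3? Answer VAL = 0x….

VAL = 0x44

0: ✓ CMP  NZCV=0010
1: ✓ SUBVC  r0←0x95
2: ✓ ADDPL  r5←0x8a
3: · MOVLE
4: ✓ CMP  NZCV=0011
5: · MOVLS
6: · ADDEQ
7: ✓ SUBLE  r4←0xac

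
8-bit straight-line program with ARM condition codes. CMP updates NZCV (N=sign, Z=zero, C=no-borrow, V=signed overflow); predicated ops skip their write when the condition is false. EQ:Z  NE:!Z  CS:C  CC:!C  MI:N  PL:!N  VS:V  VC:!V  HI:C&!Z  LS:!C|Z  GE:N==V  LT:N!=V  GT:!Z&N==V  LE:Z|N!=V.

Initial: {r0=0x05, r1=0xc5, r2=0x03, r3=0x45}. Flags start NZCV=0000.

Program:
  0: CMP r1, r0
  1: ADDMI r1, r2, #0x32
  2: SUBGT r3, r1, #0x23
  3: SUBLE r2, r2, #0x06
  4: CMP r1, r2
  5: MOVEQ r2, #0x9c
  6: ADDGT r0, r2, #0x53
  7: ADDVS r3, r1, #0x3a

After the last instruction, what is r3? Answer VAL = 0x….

VAL = 0x45

[0] flags=1010 → (cmp)
[1] flags=1010 MI?T → r1=0x35
[2] flags=1010 GT?F → skip
[3] flags=1010 LE?T → r2=0xfd
[4] flags=0000 → (cmp)
[5] flags=0000 EQ?F → skip
[6] flags=0000 GT?T → r0=0x50
[7] flags=0000 VS?F → skip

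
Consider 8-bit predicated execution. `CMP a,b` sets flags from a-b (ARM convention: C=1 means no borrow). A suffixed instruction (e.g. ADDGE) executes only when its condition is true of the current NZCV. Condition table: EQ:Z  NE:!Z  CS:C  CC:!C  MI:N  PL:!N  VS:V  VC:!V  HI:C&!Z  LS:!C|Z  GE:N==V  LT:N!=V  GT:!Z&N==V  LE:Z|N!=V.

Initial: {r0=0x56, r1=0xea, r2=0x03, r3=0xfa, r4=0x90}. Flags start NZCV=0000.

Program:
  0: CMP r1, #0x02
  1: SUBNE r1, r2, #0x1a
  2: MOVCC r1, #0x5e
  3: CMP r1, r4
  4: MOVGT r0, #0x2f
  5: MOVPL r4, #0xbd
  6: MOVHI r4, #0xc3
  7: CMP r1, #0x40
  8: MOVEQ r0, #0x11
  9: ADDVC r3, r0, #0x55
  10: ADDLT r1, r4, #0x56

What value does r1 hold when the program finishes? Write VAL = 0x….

VAL = 0x19

[0] flags=1010 → (cmp)
[1] flags=1010 NE?T → r1=0xe9
[2] flags=1010 CC?F → skip
[3] flags=0010 → (cmp)
[4] flags=0010 GT?T → r0=0x2f
[5] flags=0010 PL?T → r4=0xbd
[6] flags=0010 HI?T → r4=0xc3
[7] flags=1010 → (cmp)
[8] flags=1010 EQ?F → skip
[9] flags=1010 VC?T → r3=0x84
[10] flags=1010 LT?T → r1=0x19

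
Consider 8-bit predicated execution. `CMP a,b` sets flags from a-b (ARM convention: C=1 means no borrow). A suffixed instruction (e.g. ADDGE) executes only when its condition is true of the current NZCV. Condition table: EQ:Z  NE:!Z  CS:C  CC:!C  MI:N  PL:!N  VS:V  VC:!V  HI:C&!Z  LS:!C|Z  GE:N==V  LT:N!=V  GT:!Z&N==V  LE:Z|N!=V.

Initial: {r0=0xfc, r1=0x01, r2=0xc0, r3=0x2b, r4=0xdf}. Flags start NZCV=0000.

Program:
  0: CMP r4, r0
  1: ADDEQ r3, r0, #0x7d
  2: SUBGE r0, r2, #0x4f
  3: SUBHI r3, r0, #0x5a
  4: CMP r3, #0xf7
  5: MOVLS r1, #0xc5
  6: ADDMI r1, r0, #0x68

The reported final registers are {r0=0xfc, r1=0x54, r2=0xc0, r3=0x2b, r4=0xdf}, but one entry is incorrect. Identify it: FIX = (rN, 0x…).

FIX = (r1, 0xc5)

0: ✓ CMP  NZCV=1000
1: · ADDEQ
2: · SUBGE
3: · SUBHI
4: ✓ CMP  NZCV=0000
5: ✓ MOVLS  r1←0xc5
6: · ADDMI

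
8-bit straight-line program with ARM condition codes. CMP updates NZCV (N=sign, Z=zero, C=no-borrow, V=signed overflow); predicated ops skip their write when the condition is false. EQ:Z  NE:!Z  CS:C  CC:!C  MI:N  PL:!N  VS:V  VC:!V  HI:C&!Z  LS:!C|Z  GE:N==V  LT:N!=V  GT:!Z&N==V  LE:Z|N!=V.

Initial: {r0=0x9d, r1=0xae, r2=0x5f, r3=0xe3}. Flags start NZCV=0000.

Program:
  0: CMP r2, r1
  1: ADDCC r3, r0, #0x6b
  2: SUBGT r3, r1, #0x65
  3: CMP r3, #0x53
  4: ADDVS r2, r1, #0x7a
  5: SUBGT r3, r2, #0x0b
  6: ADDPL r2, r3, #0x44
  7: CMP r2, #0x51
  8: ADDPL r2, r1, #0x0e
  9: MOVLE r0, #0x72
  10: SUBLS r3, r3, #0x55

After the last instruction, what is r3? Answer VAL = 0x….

VAL = 0x49

[0] flags=1001 → (cmp)
[1] flags=1001 CC?T → r3=0x08
[2] flags=1001 GT?T → r3=0x49
[3] flags=1000 → (cmp)
[4] flags=1000 VS?F → skip
[5] flags=1000 GT?F → skip
[6] flags=1000 PL?F → skip
[7] flags=0010 → (cmp)
[8] flags=0010 PL?T → r2=0xbc
[9] flags=0010 LE?F → skip
[10] flags=0010 LS?F → skip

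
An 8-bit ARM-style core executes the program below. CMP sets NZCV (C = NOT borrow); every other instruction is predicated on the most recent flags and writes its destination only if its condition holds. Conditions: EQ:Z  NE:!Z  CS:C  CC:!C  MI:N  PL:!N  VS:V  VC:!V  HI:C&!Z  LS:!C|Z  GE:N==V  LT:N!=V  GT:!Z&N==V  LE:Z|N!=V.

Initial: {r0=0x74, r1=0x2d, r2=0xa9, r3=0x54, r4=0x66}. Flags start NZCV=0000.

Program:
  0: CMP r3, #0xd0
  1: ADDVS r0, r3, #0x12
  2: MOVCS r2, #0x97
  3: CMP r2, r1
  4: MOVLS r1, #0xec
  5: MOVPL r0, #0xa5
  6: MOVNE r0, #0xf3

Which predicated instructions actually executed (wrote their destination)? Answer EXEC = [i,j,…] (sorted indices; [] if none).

EXEC = [1,5,6]

0: ✓ CMP  NZCV=1001
1: ✓ ADDVS  r0←0x66
2: · MOVCS
3: ✓ CMP  NZCV=0011
4: · MOVLS
5: ✓ MOVPL  r0←0xa5
6: ✓ MOVNE  r0←0xf3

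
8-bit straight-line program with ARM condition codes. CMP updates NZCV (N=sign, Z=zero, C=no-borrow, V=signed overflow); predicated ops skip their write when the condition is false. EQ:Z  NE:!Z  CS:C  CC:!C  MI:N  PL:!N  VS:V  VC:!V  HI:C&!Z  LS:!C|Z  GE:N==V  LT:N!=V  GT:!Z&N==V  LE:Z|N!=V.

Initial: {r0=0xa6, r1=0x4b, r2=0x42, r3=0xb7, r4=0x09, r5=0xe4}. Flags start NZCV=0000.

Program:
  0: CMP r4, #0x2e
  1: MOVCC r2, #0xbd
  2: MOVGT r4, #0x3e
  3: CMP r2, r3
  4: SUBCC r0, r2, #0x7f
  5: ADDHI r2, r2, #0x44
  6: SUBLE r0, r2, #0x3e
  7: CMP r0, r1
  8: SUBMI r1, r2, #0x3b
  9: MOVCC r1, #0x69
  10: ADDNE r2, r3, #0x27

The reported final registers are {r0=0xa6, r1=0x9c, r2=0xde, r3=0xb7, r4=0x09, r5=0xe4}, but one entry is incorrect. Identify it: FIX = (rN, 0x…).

[0] flags=1000 → (cmp)
[1] flags=1000 CC?T → r2=0xbd
[2] flags=1000 GT?F → skip
[3] flags=0010 → (cmp)
[4] flags=0010 CC?F → skip
[5] flags=0010 HI?T → r2=0x01
[6] flags=0010 LE?F → skip
[7] flags=0011 → (cmp)
[8] flags=0011 MI?F → skip
[9] flags=0011 CC?F → skip
[10] flags=0011 NE?T → r2=0xde

FIX = (r1, 0x4b)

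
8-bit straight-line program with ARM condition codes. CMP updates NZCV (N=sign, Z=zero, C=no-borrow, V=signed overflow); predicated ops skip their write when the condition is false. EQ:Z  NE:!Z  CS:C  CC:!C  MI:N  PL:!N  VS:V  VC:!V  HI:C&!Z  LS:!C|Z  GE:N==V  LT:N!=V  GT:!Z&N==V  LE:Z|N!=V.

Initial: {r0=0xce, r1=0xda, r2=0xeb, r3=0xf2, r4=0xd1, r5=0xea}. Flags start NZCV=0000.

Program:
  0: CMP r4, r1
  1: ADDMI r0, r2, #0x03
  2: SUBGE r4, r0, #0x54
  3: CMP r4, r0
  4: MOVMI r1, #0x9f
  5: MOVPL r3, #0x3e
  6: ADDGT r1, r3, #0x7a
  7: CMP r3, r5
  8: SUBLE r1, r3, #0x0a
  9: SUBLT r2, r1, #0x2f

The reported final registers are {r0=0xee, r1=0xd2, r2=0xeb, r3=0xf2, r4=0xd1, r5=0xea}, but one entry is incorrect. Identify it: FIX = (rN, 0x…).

FIX = (r1, 0x9f)

0: ✓ CMP  NZCV=1000
1: ✓ ADDMI  r0←0xee
2: · SUBGE
3: ✓ CMP  NZCV=1000
4: ✓ MOVMI  r1←0x9f
5: · MOVPL
6: · ADDGT
7: ✓ CMP  NZCV=0010
8: · SUBLE
9: · SUBLT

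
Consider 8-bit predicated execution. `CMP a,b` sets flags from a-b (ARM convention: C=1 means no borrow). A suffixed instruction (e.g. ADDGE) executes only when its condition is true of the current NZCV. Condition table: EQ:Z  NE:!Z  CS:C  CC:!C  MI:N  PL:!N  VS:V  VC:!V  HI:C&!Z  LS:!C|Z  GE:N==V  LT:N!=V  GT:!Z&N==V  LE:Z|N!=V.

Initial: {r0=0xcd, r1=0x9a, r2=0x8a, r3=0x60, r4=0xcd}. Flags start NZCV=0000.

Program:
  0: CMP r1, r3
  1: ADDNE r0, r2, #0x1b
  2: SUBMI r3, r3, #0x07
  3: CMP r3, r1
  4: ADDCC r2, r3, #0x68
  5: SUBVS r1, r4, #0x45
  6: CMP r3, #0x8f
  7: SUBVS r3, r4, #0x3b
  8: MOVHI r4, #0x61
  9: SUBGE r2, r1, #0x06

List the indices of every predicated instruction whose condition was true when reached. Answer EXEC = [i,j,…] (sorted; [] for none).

[0] flags=0011 → (cmp)
[1] flags=0011 NE?T → r0=0xa5
[2] flags=0011 MI?F → skip
[3] flags=1001 → (cmp)
[4] flags=1001 CC?T → r2=0xc8
[5] flags=1001 VS?T → r1=0x88
[6] flags=1001 → (cmp)
[7] flags=1001 VS?T → r3=0x92
[8] flags=1001 HI?F → skip
[9] flags=1001 GE?T → r2=0x82

EXEC = [1,4,5,7,9]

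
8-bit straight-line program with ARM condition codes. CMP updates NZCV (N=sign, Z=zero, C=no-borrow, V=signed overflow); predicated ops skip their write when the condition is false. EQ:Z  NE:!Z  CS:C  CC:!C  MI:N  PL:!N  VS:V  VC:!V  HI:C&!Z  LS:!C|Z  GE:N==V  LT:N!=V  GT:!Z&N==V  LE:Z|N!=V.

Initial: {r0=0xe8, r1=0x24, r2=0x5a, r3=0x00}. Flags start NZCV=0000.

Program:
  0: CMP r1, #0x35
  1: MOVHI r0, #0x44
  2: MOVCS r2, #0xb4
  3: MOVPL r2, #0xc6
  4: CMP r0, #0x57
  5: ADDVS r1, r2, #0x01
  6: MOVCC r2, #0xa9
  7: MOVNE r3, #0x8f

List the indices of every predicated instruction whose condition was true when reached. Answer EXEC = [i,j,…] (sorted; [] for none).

[0] flags=1000 → (cmp)
[1] flags=1000 HI?F → skip
[2] flags=1000 CS?F → skip
[3] flags=1000 PL?F → skip
[4] flags=1010 → (cmp)
[5] flags=1010 VS?F → skip
[6] flags=1010 CC?F → skip
[7] flags=1010 NE?T → r3=0x8f

EXEC = [7]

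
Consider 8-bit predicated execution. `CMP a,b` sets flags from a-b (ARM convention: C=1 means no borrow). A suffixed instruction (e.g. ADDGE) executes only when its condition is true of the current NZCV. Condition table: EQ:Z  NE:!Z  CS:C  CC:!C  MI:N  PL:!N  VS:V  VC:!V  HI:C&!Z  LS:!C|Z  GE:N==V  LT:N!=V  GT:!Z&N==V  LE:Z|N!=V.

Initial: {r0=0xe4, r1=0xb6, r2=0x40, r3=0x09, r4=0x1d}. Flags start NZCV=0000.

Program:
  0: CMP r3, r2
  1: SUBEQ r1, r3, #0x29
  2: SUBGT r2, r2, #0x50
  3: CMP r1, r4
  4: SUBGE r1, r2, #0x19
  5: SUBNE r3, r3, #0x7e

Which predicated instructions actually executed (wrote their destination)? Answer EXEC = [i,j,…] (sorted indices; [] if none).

EXEC = [5]

[0] flags=1000 → (cmp)
[1] flags=1000 EQ?F → skip
[2] flags=1000 GT?F → skip
[3] flags=1010 → (cmp)
[4] flags=1010 GE?F → skip
[5] flags=1010 NE?T → r3=0x8b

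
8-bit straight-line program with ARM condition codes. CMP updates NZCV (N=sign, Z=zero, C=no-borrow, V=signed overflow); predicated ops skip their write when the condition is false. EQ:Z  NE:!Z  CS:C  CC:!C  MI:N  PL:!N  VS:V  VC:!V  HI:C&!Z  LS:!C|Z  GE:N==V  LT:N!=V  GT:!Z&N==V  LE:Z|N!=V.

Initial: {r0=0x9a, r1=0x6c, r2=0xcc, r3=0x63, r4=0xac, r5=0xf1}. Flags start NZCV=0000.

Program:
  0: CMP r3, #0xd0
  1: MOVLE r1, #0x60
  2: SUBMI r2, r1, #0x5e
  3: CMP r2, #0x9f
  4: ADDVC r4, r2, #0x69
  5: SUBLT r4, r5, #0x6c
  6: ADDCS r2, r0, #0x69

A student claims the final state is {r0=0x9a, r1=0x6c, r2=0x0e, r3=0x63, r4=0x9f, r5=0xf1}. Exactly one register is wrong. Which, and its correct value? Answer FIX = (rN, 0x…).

[0] flags=1001 → (cmp)
[1] flags=1001 LE?F → skip
[2] flags=1001 MI?T → r2=0x0e
[3] flags=0000 → (cmp)
[4] flags=0000 VC?T → r4=0x77
[5] flags=0000 LT?F → skip
[6] flags=0000 CS?F → skip

FIX = (r4, 0x77)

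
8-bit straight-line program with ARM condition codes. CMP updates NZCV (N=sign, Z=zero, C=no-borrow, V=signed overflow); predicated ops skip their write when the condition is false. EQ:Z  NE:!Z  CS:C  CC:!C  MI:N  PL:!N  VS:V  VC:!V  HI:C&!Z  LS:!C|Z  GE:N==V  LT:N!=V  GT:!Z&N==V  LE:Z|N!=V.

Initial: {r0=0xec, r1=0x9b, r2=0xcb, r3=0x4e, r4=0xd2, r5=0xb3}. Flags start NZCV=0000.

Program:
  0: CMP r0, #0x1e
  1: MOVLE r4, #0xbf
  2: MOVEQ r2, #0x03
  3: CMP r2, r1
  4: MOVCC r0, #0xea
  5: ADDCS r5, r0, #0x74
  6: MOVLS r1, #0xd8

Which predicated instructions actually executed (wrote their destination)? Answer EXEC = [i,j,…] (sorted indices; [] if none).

0: ✓ CMP  NZCV=1010
1: ✓ MOVLE  r4←0xbf
2: · MOVEQ
3: ✓ CMP  NZCV=0010
4: · MOVCC
5: ✓ ADDCS  r5←0x60
6: · MOVLS

EXEC = [1,5]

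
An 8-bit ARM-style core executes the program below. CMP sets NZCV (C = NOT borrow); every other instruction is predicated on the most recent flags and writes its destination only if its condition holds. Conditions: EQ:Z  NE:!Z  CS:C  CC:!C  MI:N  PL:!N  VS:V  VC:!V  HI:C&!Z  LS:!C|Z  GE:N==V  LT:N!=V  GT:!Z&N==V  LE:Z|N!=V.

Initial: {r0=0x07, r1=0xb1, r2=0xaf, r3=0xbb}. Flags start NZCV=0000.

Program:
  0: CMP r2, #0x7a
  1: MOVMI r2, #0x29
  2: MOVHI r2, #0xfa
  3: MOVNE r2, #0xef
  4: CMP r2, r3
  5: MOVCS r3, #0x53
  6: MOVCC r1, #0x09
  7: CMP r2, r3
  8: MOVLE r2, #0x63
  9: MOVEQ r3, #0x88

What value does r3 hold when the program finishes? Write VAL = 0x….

[0] flags=0011 → (cmp)
[1] flags=0011 MI?F → skip
[2] flags=0011 HI?T → r2=0xfa
[3] flags=0011 NE?T → r2=0xef
[4] flags=0010 → (cmp)
[5] flags=0010 CS?T → r3=0x53
[6] flags=0010 CC?F → skip
[7] flags=1010 → (cmp)
[8] flags=1010 LE?T → r2=0x63
[9] flags=1010 EQ?F → skip

VAL = 0x53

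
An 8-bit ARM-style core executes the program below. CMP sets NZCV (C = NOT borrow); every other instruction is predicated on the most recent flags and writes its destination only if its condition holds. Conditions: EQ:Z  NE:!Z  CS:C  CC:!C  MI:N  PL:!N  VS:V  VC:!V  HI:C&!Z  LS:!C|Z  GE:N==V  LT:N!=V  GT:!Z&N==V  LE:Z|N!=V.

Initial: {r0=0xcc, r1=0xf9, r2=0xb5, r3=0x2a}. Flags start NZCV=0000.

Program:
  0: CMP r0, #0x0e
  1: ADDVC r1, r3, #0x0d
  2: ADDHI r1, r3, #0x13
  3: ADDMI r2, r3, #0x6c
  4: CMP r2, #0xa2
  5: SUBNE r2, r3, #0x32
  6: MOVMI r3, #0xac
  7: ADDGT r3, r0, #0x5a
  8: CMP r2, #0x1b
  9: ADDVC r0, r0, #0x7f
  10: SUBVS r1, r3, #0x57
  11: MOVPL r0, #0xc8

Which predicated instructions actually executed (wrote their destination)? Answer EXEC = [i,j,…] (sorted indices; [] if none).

EXEC = [1,2,3,5,6,9]

0: ✓ CMP  NZCV=1010
1: ✓ ADDVC  r1←0x37
2: ✓ ADDHI  r1←0x3d
3: ✓ ADDMI  r2←0x96
4: ✓ CMP  NZCV=1000
5: ✓ SUBNE  r2←0xf8
6: ✓ MOVMI  r3←0xac
7: · ADDGT
8: ✓ CMP  NZCV=1010
9: ✓ ADDVC  r0←0x4b
10: · SUBVS
11: · MOVPL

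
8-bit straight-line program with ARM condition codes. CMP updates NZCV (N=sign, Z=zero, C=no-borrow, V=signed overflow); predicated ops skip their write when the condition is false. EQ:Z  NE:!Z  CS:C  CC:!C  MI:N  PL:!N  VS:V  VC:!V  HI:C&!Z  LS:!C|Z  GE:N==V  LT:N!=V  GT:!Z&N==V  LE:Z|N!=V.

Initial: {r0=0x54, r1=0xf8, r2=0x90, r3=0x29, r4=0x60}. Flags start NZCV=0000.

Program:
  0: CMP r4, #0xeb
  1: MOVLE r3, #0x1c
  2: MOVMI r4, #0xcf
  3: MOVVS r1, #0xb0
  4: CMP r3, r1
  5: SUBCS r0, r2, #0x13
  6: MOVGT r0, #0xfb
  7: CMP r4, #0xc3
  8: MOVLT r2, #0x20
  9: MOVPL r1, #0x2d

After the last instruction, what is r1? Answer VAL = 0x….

VAL = 0xf8

[0] flags=0000 → (cmp)
[1] flags=0000 LE?F → skip
[2] flags=0000 MI?F → skip
[3] flags=0000 VS?F → skip
[4] flags=0000 → (cmp)
[5] flags=0000 CS?F → skip
[6] flags=0000 GT?T → r0=0xfb
[7] flags=1001 → (cmp)
[8] flags=1001 LT?F → skip
[9] flags=1001 PL?F → skip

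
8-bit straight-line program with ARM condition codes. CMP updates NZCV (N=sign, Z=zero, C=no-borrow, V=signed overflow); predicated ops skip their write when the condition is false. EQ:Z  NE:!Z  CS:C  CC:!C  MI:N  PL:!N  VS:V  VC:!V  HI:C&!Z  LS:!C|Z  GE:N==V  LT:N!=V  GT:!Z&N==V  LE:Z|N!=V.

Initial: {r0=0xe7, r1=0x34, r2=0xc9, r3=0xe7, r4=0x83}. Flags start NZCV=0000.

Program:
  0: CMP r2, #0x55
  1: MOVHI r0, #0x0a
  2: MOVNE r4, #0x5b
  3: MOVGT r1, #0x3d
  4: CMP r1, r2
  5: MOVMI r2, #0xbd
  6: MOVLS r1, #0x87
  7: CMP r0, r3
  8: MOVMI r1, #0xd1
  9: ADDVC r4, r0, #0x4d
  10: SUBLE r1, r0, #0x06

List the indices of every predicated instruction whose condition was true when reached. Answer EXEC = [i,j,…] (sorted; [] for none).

[0] flags=0011 → (cmp)
[1] flags=0011 HI?T → r0=0x0a
[2] flags=0011 NE?T → r4=0x5b
[3] flags=0011 GT?F → skip
[4] flags=0000 → (cmp)
[5] flags=0000 MI?F → skip
[6] flags=0000 LS?T → r1=0x87
[7] flags=0000 → (cmp)
[8] flags=0000 MI?F → skip
[9] flags=0000 VC?T → r4=0x57
[10] flags=0000 LE?F → skip

EXEC = [1,2,6,9]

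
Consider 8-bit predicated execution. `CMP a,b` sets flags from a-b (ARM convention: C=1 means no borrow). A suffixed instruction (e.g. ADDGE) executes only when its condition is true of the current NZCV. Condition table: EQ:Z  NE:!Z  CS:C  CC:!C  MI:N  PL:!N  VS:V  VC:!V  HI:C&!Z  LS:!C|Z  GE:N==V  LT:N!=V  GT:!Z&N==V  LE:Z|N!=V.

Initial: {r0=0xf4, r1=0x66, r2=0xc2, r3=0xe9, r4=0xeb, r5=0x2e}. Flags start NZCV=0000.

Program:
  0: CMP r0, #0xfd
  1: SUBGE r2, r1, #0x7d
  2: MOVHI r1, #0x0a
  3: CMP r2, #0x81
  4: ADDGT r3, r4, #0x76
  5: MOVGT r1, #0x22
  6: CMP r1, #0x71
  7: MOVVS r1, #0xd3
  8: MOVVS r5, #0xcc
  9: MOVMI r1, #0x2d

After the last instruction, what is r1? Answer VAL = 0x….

[0] flags=1000 → (cmp)
[1] flags=1000 GE?F → skip
[2] flags=1000 HI?F → skip
[3] flags=0010 → (cmp)
[4] flags=0010 GT?T → r3=0x61
[5] flags=0010 GT?T → r1=0x22
[6] flags=1000 → (cmp)
[7] flags=1000 VS?F → skip
[8] flags=1000 VS?F → skip
[9] flags=1000 MI?T → r1=0x2d

VAL = 0x2d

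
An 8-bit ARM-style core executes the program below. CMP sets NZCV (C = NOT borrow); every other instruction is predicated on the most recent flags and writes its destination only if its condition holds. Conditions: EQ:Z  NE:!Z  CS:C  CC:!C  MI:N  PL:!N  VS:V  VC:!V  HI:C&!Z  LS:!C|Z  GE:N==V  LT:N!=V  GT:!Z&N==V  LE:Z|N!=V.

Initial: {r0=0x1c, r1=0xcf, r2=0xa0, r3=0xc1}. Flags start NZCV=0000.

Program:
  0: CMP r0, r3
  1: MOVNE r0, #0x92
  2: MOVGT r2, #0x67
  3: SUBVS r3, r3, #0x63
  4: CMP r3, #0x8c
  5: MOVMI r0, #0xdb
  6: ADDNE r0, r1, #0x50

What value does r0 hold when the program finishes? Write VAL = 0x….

[0] flags=0000 → (cmp)
[1] flags=0000 NE?T → r0=0x92
[2] flags=0000 GT?T → r2=0x67
[3] flags=0000 VS?F → skip
[4] flags=0010 → (cmp)
[5] flags=0010 MI?F → skip
[6] flags=0010 NE?T → r0=0x1f

VAL = 0x1f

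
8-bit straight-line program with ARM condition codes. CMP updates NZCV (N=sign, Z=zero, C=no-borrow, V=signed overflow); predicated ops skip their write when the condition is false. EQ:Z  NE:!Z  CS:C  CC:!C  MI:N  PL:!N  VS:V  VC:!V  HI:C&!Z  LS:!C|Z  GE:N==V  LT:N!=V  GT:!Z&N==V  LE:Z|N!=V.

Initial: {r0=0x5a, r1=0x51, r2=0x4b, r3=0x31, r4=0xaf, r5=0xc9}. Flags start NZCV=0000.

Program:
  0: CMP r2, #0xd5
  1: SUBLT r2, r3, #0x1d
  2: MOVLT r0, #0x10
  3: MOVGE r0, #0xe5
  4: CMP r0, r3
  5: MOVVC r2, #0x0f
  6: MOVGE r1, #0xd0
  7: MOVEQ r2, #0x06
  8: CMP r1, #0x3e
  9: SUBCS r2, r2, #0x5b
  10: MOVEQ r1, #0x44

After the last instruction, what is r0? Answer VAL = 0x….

0: ✓ CMP  NZCV=0000
1: · SUBLT
2: · MOVLT
3: ✓ MOVGE  r0←0xe5
4: ✓ CMP  NZCV=1010
5: ✓ MOVVC  r2←0x0f
6: · MOVGE
7: · MOVEQ
8: ✓ CMP  NZCV=0010
9: ✓ SUBCS  r2←0xb4
10: · MOVEQ

VAL = 0xe5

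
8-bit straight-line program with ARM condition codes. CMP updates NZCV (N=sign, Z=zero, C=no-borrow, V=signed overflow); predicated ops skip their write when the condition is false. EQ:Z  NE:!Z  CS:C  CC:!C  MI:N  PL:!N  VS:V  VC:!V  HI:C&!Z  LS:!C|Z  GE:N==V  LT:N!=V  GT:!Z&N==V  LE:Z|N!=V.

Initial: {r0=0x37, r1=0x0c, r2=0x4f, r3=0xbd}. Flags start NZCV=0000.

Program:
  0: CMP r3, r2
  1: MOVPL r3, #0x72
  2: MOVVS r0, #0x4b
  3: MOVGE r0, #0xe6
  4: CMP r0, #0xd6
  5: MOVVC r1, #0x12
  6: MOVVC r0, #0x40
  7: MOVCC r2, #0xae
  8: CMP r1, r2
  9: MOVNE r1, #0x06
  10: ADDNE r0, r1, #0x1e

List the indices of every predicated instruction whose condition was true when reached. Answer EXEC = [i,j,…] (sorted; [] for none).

EXEC = [1,2,5,6,7,9,10]

0: ✓ CMP  NZCV=0011
1: ✓ MOVPL  r3←0x72
2: ✓ MOVVS  r0←0x4b
3: · MOVGE
4: ✓ CMP  NZCV=0000
5: ✓ MOVVC  r1←0x12
6: ✓ MOVVC  r0←0x40
7: ✓ MOVCC  r2←0xae
8: ✓ CMP  NZCV=0000
9: ✓ MOVNE  r1←0x06
10: ✓ ADDNE  r0←0x24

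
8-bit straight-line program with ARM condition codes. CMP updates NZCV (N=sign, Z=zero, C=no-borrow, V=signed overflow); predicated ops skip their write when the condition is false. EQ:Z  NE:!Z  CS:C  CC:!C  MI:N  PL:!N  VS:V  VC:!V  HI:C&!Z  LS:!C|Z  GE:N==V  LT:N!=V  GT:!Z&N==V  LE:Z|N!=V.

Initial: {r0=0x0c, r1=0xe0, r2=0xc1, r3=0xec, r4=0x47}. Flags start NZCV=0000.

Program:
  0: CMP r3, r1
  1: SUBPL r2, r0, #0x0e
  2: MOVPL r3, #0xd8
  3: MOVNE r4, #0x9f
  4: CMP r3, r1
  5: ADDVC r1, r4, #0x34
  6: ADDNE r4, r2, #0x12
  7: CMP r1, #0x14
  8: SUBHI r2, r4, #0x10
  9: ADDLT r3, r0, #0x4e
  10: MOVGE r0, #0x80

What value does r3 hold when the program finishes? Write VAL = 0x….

0: ✓ CMP  NZCV=0010
1: ✓ SUBPL  r2←0xfe
2: ✓ MOVPL  r3←0xd8
3: ✓ MOVNE  r4←0x9f
4: ✓ CMP  NZCV=1000
5: ✓ ADDVC  r1←0xd3
6: ✓ ADDNE  r4←0x10
7: ✓ CMP  NZCV=1010
8: ✓ SUBHI  r2←0x00
9: ✓ ADDLT  r3←0x5a
10: · MOVGE

VAL = 0x5a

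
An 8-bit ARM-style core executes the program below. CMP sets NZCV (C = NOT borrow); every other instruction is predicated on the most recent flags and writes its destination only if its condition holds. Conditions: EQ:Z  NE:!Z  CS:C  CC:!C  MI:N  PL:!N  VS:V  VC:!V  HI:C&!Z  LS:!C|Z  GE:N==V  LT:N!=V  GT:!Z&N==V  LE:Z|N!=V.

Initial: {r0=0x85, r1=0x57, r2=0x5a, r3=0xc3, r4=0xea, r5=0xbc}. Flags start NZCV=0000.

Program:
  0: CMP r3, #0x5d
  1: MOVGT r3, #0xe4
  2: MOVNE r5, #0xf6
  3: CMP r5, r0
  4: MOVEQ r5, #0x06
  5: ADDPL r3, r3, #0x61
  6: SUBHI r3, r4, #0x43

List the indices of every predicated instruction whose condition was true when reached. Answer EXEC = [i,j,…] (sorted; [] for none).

EXEC = [2,5,6]

[0] flags=0011 → (cmp)
[1] flags=0011 GT?F → skip
[2] flags=0011 NE?T → r5=0xf6
[3] flags=0010 → (cmp)
[4] flags=0010 EQ?F → skip
[5] flags=0010 PL?T → r3=0x24
[6] flags=0010 HI?T → r3=0xa7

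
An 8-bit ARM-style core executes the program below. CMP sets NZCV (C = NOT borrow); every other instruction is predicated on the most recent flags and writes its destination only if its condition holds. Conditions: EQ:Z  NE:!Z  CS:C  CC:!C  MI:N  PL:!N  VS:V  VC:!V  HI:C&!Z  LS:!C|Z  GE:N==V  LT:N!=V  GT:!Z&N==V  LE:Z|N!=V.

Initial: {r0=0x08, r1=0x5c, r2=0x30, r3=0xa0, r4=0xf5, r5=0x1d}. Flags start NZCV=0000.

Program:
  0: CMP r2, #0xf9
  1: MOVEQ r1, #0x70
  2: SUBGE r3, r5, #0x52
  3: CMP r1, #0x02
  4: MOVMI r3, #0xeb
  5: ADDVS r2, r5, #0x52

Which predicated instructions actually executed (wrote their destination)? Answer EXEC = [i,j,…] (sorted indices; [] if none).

0: ✓ CMP  NZCV=0000
1: · MOVEQ
2: ✓ SUBGE  r3←0xcb
3: ✓ CMP  NZCV=0010
4: · MOVMI
5: · ADDVS

EXEC = [2]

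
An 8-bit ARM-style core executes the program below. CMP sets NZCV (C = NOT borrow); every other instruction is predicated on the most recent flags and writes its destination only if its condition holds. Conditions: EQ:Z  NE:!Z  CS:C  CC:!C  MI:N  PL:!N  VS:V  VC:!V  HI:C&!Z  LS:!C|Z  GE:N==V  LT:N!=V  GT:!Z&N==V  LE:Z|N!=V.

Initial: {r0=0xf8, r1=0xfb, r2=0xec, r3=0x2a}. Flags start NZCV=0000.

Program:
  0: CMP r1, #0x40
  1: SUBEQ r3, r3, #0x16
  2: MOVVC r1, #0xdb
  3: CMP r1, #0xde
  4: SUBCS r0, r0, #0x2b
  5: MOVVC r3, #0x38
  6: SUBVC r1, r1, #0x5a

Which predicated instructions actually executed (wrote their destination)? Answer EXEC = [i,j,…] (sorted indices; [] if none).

EXEC = [2,5,6]

0: ✓ CMP  NZCV=1010
1: · SUBEQ
2: ✓ MOVVC  r1←0xdb
3: ✓ CMP  NZCV=1000
4: · SUBCS
5: ✓ MOVVC  r3←0x38
6: ✓ SUBVC  r1←0x81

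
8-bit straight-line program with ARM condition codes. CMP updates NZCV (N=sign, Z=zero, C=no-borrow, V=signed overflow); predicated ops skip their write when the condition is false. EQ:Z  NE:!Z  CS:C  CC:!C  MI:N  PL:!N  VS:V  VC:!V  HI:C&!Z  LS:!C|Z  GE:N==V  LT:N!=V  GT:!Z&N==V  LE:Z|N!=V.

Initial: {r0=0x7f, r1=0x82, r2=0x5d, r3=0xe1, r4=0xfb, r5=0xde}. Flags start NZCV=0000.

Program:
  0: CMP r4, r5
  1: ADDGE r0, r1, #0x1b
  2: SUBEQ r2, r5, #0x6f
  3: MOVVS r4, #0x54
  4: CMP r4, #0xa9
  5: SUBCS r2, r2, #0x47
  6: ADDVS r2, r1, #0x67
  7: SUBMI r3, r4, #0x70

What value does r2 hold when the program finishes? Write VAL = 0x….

[0] flags=0010 → (cmp)
[1] flags=0010 GE?T → r0=0x9d
[2] flags=0010 EQ?F → skip
[3] flags=0010 VS?F → skip
[4] flags=0010 → (cmp)
[5] flags=0010 CS?T → r2=0x16
[6] flags=0010 VS?F → skip
[7] flags=0010 MI?F → skip

VAL = 0x16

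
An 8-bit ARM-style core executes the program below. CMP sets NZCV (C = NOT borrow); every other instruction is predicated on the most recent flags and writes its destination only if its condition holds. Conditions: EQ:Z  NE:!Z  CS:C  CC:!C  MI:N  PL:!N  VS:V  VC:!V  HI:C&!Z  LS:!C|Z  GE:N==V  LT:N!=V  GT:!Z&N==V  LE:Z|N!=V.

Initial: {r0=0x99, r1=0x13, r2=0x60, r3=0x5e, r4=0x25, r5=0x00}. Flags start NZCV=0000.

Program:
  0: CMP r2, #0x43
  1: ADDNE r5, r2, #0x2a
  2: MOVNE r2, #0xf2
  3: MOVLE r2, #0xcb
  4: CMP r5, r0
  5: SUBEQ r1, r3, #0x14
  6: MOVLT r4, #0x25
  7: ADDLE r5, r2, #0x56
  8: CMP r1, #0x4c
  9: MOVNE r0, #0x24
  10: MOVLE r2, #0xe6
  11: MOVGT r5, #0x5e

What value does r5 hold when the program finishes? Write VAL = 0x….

VAL = 0x48

[0] flags=0010 → (cmp)
[1] flags=0010 NE?T → r5=0x8a
[2] flags=0010 NE?T → r2=0xf2
[3] flags=0010 LE?F → skip
[4] flags=1000 → (cmp)
[5] flags=1000 EQ?F → skip
[6] flags=1000 LT?T → r4=0x25
[7] flags=1000 LE?T → r5=0x48
[8] flags=1000 → (cmp)
[9] flags=1000 NE?T → r0=0x24
[10] flags=1000 LE?T → r2=0xe6
[11] flags=1000 GT?F → skip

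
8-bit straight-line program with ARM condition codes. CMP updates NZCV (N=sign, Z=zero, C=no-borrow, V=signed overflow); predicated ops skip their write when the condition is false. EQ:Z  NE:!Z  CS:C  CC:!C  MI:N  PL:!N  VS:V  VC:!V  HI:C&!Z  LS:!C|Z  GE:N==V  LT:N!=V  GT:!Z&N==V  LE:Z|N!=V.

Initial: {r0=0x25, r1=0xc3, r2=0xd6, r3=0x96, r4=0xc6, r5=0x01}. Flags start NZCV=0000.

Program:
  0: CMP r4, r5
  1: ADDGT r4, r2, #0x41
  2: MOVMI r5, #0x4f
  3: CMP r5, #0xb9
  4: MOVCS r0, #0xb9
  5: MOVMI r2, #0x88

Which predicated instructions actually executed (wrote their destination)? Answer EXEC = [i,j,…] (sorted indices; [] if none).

[0] flags=1010 → (cmp)
[1] flags=1010 GT?F → skip
[2] flags=1010 MI?T → r5=0x4f
[3] flags=1001 → (cmp)
[4] flags=1001 CS?F → skip
[5] flags=1001 MI?T → r2=0x88

EXEC = [2,5]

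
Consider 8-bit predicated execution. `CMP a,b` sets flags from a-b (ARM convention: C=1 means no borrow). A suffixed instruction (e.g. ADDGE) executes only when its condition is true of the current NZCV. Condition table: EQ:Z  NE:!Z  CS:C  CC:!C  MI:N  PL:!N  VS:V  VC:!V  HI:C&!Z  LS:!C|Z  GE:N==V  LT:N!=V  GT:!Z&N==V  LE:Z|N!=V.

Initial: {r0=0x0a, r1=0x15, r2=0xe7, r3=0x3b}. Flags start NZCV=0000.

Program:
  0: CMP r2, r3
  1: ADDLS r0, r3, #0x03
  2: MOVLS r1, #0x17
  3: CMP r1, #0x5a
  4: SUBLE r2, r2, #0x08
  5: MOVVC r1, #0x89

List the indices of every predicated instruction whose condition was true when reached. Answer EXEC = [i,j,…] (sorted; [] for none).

[0] flags=1010 → (cmp)
[1] flags=1010 LS?F → skip
[2] flags=1010 LS?F → skip
[3] flags=1000 → (cmp)
[4] flags=1000 LE?T → r2=0xdf
[5] flags=1000 VC?T → r1=0x89

EXEC = [4,5]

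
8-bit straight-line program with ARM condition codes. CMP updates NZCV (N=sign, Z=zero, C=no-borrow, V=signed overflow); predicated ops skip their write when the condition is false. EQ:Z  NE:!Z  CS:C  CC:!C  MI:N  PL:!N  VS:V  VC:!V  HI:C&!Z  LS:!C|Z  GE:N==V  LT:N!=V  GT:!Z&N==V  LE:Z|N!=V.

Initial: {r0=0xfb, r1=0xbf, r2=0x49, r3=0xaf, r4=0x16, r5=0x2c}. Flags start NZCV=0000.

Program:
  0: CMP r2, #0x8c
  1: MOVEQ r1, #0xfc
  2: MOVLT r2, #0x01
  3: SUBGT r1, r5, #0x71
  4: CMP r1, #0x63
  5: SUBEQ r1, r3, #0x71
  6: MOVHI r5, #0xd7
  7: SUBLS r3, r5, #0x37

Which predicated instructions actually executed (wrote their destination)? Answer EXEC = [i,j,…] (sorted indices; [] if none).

EXEC = [3,6]

[0] flags=1001 → (cmp)
[1] flags=1001 EQ?F → skip
[2] flags=1001 LT?F → skip
[3] flags=1001 GT?T → r1=0xbb
[4] flags=0011 → (cmp)
[5] flags=0011 EQ?F → skip
[6] flags=0011 HI?T → r5=0xd7
[7] flags=0011 LS?F → skip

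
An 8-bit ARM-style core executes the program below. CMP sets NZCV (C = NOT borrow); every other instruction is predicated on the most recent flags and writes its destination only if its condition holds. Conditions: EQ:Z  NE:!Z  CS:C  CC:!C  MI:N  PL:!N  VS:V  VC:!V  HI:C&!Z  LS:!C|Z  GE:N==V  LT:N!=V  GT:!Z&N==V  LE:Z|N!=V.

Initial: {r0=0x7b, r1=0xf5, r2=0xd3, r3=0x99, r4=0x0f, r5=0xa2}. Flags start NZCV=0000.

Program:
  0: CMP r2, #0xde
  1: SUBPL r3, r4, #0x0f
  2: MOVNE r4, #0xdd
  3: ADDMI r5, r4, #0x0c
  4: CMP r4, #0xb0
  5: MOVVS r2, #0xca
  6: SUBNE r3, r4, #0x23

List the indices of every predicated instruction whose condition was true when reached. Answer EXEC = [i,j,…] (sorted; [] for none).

0: ✓ CMP  NZCV=1000
1: · SUBPL
2: ✓ MOVNE  r4←0xdd
3: ✓ ADDMI  r5←0xe9
4: ✓ CMP  NZCV=0010
5: · MOVVS
6: ✓ SUBNE  r3←0xba

EXEC = [2,3,6]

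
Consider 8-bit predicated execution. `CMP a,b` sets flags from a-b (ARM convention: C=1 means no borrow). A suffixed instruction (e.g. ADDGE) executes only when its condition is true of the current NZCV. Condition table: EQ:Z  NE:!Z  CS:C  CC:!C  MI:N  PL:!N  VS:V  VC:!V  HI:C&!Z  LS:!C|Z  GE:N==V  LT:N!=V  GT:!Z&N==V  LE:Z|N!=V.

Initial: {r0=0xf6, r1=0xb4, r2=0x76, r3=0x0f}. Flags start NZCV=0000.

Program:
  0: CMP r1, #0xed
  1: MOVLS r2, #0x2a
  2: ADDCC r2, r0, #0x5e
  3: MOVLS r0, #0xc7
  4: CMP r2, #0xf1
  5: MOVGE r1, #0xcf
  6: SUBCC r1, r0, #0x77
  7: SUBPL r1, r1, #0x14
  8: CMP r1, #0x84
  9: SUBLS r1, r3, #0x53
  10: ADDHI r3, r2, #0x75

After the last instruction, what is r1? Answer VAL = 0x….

VAL = 0xbc

[0] flags=1000 → (cmp)
[1] flags=1000 LS?T → r2=0x2a
[2] flags=1000 CC?T → r2=0x54
[3] flags=1000 LS?T → r0=0xc7
[4] flags=0000 → (cmp)
[5] flags=0000 GE?T → r1=0xcf
[6] flags=0000 CC?T → r1=0x50
[7] flags=0000 PL?T → r1=0x3c
[8] flags=1001 → (cmp)
[9] flags=1001 LS?T → r1=0xbc
[10] flags=1001 HI?F → skip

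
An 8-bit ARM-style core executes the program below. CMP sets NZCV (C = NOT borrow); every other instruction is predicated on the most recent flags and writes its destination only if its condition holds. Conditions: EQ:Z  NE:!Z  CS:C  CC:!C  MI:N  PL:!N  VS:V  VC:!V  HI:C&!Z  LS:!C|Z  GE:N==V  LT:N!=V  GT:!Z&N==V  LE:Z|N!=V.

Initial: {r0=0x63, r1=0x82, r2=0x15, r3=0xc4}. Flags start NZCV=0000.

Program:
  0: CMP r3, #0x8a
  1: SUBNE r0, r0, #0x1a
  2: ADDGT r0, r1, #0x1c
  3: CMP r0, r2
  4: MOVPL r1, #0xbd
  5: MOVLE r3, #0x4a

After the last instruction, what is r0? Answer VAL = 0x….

0: ✓ CMP  NZCV=0010
1: ✓ SUBNE  r0←0x49
2: ✓ ADDGT  r0←0x9e
3: ✓ CMP  NZCV=1010
4: · MOVPL
5: ✓ MOVLE  r3←0x4a

VAL = 0x9e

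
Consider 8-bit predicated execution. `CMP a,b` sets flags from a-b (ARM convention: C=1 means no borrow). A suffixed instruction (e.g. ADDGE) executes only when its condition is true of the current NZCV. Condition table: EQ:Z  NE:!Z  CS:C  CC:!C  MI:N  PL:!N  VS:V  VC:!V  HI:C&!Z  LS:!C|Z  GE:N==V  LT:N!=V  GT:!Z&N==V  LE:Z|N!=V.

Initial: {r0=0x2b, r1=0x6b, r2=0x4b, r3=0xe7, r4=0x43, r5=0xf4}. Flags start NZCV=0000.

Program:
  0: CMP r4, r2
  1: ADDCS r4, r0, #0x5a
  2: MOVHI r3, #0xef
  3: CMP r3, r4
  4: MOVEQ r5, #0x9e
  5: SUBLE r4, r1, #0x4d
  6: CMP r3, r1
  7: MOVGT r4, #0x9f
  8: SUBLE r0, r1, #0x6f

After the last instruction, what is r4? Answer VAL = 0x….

[0] flags=1000 → (cmp)
[1] flags=1000 CS?F → skip
[2] flags=1000 HI?F → skip
[3] flags=1010 → (cmp)
[4] flags=1010 EQ?F → skip
[5] flags=1010 LE?T → r4=0x1e
[6] flags=0011 → (cmp)
[7] flags=0011 GT?F → skip
[8] flags=0011 LE?T → r0=0xfc

VAL = 0x1e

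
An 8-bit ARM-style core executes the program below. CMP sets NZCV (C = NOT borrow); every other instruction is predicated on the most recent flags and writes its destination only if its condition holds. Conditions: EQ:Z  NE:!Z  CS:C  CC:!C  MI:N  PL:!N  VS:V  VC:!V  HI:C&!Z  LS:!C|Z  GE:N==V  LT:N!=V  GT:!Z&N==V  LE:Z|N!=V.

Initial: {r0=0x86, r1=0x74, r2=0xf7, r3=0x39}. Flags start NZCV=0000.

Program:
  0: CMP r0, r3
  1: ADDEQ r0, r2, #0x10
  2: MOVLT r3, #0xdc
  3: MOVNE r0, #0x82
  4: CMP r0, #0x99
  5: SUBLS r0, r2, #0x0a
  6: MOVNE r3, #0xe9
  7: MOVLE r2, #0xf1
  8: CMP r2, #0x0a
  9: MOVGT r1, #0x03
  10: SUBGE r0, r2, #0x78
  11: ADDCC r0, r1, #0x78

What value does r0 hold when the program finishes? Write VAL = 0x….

VAL = 0xed

[0] flags=0011 → (cmp)
[1] flags=0011 EQ?F → skip
[2] flags=0011 LT?T → r3=0xdc
[3] flags=0011 NE?T → r0=0x82
[4] flags=1000 → (cmp)
[5] flags=1000 LS?T → r0=0xed
[6] flags=1000 NE?T → r3=0xe9
[7] flags=1000 LE?T → r2=0xf1
[8] flags=1010 → (cmp)
[9] flags=1010 GT?F → skip
[10] flags=1010 GE?F → skip
[11] flags=1010 CC?F → skip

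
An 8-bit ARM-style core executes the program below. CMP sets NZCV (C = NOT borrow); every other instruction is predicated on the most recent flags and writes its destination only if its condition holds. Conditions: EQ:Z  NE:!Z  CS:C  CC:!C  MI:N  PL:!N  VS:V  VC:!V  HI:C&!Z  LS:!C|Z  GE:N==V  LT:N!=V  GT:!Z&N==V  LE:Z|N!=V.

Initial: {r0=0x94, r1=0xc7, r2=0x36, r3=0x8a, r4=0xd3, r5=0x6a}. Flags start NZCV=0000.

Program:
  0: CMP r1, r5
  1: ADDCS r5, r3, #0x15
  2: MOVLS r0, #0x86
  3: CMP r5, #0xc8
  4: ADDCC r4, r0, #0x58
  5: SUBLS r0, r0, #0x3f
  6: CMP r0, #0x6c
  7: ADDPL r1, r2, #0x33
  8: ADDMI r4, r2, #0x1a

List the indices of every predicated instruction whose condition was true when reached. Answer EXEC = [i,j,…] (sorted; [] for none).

EXEC = [1,4,5,8]

0: ✓ CMP  NZCV=0011
1: ✓ ADDCS  r5←0x9f
2: · MOVLS
3: ✓ CMP  NZCV=1000
4: ✓ ADDCC  r4←0xec
5: ✓ SUBLS  r0←0x55
6: ✓ CMP  NZCV=1000
7: · ADDPL
8: ✓ ADDMI  r4←0x50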